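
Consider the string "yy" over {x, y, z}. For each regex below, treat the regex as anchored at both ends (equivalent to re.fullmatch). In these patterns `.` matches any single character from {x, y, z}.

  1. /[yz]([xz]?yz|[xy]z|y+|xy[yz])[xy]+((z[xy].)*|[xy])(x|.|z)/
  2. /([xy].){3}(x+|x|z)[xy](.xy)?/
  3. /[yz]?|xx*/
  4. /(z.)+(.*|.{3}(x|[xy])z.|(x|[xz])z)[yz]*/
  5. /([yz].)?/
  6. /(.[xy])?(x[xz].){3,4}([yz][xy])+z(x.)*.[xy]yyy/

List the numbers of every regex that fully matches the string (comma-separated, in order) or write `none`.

5

1 → no match
2 → no match
3 → no match
4 → no match — must start with "z"
5 → match
6 → no match — must end with "yyy"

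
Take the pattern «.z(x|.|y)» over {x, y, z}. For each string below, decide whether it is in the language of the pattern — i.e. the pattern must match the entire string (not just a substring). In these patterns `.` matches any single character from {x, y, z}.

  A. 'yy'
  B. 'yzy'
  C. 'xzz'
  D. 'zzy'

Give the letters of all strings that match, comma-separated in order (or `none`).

B, C, D

A → no match
B → match
C → match
D → match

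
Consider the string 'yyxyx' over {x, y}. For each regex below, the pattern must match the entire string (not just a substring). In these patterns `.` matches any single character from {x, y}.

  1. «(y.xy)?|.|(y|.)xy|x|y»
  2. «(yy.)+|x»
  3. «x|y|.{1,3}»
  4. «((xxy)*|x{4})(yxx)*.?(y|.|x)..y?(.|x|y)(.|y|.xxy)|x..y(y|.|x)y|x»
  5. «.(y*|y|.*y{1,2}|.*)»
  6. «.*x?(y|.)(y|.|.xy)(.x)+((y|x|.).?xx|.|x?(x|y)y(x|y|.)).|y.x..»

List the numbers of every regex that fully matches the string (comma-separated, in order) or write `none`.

1 → no match
2 → no match
3 → no match
4 → match
5 → match
6 → match

4, 5, 6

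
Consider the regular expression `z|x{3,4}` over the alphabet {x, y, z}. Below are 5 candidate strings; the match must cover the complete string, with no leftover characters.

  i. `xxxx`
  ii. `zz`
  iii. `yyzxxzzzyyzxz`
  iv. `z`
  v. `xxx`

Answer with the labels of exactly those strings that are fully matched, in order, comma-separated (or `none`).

i, iv, v

i → match
ii → no match
iii → no match
iv → match
v → match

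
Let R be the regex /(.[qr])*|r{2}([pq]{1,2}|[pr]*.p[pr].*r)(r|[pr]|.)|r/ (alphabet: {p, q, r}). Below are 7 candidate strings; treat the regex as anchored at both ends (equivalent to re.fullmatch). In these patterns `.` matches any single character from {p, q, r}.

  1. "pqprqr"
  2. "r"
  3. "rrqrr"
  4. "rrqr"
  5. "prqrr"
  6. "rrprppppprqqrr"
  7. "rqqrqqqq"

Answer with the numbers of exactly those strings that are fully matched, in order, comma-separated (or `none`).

1, 2, 4, 6, 7

1 → match
2 → match
3 → no match
4 → match
5 → no match
6 → match
7 → match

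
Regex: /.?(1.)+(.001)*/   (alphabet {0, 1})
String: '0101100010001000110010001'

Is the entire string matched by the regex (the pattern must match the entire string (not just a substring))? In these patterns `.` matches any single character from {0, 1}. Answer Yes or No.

Yes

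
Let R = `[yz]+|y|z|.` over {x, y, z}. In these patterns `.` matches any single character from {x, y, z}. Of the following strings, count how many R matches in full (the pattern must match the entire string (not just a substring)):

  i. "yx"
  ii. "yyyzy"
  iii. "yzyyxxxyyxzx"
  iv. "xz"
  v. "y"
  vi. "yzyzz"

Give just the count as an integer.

3

i → no match
ii → match
iii → no match
iv → no match
v → match
vi → match
Total matched: 3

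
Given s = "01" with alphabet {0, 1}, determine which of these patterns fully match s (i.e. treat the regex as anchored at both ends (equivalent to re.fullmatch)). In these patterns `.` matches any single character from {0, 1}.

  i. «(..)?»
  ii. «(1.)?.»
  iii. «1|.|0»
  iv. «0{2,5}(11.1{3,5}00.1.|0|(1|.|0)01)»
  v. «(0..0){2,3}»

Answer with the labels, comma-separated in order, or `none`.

i

i → match
ii → no match
iii → no match
iv → no match
v → no match — must end with "0"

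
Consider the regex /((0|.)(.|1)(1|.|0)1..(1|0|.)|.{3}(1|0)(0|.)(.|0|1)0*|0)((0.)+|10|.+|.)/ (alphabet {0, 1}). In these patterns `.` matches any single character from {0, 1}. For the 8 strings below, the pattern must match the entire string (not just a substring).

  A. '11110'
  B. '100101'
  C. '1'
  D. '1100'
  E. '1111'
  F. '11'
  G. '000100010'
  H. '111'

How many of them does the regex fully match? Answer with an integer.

A → no match
B → no match
C → no match
D → no match
E → no match
F → no match
G → match
H → no match
Total matched: 1

1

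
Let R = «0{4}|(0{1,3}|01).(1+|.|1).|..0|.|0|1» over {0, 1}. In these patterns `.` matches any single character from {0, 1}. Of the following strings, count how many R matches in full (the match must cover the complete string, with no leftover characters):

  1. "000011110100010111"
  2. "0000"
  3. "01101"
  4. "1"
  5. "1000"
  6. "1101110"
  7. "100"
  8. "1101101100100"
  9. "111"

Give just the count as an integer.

1 → no match
2. "0000" → match
3. "01101" → match
4. "1" → match
5. "1000" → no match
6. "1101110" → no match
7. "100" → match
8 → no match
9. "111" → no match
Total matched: 4

4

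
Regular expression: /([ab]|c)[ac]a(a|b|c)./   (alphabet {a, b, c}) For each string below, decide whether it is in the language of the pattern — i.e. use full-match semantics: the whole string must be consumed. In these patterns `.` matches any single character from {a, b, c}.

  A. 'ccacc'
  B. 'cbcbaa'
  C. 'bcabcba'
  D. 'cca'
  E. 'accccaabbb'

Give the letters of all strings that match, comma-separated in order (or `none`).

A → match
B → no match
C → no match
D → no match
E → no match

A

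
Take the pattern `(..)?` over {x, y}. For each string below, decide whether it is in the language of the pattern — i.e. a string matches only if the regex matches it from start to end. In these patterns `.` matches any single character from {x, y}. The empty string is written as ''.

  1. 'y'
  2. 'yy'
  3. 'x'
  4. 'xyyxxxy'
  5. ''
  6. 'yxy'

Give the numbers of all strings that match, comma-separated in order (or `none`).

1. 'y' → no match
2. 'yy' → match
3. 'x' → no match
4. 'xyyxxxy' → no match
5. '' → match
6. 'yxy' → no match

2, 5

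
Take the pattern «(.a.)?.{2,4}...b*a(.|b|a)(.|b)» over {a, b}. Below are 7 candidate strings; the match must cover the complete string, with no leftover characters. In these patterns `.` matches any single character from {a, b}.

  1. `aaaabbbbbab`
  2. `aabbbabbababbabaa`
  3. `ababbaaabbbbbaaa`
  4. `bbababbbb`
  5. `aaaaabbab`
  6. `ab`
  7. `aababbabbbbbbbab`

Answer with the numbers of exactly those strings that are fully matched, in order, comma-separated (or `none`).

none

1 → no match
2 → no match
3 → no match
4 → no match
5 → no match
6 → no match
7 → no match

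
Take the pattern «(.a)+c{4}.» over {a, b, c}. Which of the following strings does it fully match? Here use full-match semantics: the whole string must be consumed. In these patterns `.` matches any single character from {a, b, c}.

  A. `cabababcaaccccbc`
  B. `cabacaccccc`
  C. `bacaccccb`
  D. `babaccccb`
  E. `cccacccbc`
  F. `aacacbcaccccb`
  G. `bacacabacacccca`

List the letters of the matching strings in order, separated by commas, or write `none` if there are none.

A → no match
B → match
C → match
D → match
E → no match
F → no match
G → match

B, C, D, G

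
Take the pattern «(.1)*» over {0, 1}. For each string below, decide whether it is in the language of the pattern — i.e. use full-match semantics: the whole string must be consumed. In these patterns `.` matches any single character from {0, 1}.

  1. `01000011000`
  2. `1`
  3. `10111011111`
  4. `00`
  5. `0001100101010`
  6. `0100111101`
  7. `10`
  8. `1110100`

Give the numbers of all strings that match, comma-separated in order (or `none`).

1. `01000011000` → no match
2. `1` → no match
3. `10111011111` → no match
4. `00` → no match
5 → no match
6. `0100111101` → no match
7. `10` → no match
8. `1110100` → no match

none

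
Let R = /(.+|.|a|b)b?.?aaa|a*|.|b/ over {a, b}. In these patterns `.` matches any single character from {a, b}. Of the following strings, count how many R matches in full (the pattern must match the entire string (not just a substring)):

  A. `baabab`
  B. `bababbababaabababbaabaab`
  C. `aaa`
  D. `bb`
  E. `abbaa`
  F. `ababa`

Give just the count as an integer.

A → no match
B → no match
C → match
D → no match
E → no match
F → no match
Total matched: 1

1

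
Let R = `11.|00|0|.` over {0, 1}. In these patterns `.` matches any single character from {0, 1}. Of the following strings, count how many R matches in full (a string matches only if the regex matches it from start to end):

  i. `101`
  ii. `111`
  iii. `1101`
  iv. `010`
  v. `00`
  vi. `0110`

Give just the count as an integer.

2

i → no match
ii → match
iii → no match
iv → no match
v → match
vi → no match
Total matched: 2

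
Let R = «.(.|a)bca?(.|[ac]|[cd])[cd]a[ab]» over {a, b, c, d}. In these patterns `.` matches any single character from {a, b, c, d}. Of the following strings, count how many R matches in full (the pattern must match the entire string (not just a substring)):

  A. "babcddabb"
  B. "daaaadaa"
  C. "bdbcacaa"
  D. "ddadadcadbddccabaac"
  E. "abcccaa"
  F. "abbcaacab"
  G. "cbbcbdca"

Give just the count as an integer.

2

A → no match
B → no match
C → match
D → no match
E → no match
F → match
G → no match
Total matched: 2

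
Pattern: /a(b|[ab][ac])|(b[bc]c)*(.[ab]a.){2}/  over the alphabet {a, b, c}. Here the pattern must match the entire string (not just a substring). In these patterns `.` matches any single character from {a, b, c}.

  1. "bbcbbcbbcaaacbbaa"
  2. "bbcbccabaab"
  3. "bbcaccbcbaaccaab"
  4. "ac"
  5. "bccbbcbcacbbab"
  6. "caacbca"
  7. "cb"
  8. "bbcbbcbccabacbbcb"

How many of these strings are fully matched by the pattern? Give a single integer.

1 → match
2. "bbcbccabaab" → no match
3 → no match
4. "ac" → no match
5 → no match
6. "caacbca" → no match
7. "cb" → no match
8 → no match
Total matched: 1

1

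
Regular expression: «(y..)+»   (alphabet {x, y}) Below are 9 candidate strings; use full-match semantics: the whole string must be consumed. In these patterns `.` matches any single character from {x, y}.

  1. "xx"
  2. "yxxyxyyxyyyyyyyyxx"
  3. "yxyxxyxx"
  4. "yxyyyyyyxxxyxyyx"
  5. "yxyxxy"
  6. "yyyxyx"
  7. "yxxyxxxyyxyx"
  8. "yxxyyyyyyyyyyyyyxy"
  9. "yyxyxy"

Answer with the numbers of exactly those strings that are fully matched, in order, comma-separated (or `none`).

2, 8, 9

1. "xx" → no match — must start with "y"
2 → match
3. "yxyxxyxx" → no match
4 → no match
5. "yxyxxy" → no match
6. "yyyxyx" → no match
7. "yxxyxxxyyxyx" → no match
8 → match
9. "yyxyxy" → match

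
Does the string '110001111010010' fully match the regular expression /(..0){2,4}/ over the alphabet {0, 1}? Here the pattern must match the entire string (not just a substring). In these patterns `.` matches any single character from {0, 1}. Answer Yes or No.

No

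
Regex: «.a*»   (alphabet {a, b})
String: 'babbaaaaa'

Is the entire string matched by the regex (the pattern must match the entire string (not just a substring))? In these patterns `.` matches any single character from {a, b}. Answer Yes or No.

No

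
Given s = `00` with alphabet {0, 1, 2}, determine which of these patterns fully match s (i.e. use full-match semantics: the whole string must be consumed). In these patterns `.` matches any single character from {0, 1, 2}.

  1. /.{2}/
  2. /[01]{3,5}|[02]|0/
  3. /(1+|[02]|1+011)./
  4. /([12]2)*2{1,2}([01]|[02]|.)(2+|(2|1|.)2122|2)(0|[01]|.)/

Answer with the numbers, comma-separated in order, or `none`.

1 → match
2 → no match
3 → match
4 → no match

1, 3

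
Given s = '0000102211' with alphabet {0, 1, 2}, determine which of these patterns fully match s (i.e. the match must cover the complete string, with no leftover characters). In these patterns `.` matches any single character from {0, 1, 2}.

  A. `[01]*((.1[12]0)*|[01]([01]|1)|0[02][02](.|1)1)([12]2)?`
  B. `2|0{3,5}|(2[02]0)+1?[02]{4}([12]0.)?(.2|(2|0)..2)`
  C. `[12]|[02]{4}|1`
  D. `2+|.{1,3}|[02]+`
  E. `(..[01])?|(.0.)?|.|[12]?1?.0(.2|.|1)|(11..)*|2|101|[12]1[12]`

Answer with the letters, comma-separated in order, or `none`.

A

A → match
B → no match
C → no match
D → no match
E → no match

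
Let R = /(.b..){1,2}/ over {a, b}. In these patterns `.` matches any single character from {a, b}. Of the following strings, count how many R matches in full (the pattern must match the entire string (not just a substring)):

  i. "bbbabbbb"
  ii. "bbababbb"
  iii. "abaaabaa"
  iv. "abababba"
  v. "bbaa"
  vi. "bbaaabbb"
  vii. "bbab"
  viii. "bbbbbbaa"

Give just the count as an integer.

8

i. "bbbabbbb" → match
ii. "bbababbb" → match
iii. "abaaabaa" → match
iv. "abababba" → match
v. "bbaa" → match
vi. "bbaaabbb" → match
vii. "bbab" → match
viii. "bbbbbbaa" → match
Total matched: 8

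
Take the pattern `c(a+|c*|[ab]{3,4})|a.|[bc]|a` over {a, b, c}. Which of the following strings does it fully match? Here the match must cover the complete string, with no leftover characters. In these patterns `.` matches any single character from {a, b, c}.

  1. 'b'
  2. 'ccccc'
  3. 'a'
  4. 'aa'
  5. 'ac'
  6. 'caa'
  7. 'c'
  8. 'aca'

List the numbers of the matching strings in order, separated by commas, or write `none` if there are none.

1. 'b' → match
2. 'ccccc' → match
3. 'a' → match
4. 'aa' → match
5. 'ac' → match
6. 'caa' → match
7. 'c' → match
8. 'aca' → no match

1, 2, 3, 4, 5, 6, 7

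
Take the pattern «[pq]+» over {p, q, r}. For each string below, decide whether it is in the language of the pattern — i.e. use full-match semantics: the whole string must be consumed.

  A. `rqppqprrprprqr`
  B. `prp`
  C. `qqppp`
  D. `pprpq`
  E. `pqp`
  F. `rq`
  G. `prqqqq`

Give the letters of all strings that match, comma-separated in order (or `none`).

A → no match
B → no match
C → match
D → no match
E → match
F → no match
G → no match

C, E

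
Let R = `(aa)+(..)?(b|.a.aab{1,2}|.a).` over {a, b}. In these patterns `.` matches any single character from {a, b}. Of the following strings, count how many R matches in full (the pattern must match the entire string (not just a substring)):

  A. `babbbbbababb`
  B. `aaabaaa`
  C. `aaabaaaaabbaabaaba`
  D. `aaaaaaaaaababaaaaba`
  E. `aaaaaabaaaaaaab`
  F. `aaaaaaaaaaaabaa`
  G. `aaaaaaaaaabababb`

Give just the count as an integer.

A → no match — must start with `aa`
B → match
C → no match
D → match
E → no match
F → match
G → no match
Total matched: 3

3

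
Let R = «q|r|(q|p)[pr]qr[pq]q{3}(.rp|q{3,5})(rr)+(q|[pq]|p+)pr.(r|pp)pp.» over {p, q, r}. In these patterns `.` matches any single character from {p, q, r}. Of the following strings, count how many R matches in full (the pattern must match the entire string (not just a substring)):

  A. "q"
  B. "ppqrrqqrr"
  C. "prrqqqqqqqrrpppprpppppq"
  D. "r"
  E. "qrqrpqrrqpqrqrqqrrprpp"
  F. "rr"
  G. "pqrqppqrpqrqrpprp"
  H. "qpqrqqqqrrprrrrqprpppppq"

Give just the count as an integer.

A. "q" → match
B. "ppqrrqqrr" → no match
C → no match
D. "r" → match
E → no match
F. "rr" → no match
G → no match
H → match
Total matched: 3

3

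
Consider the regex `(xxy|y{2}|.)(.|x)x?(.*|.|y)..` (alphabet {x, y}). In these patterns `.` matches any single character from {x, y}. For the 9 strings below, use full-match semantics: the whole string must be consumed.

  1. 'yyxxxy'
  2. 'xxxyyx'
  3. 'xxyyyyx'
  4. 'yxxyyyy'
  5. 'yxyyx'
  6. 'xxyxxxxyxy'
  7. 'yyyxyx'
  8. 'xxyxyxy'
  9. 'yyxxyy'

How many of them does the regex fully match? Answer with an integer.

1 → match
2 → match
3 → match
4 → match
5 → match
6 → match
7 → match
8 → match
9 → match
Total matched: 9

9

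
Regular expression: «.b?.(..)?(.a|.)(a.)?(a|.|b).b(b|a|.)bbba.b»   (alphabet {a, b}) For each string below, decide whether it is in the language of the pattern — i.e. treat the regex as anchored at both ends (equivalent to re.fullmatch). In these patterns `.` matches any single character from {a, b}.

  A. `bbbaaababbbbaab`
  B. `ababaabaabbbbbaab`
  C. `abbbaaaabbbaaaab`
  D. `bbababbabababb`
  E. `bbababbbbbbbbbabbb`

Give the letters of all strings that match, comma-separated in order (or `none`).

B

A → no match
B → match
C → no match
D → no match
E → no match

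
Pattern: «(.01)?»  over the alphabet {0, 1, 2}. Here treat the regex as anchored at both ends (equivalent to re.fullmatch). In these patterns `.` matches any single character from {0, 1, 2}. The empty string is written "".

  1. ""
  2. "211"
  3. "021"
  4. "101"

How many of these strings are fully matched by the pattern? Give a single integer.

2

1 → match
2 → no match
3 → no match
4 → match
Total matched: 2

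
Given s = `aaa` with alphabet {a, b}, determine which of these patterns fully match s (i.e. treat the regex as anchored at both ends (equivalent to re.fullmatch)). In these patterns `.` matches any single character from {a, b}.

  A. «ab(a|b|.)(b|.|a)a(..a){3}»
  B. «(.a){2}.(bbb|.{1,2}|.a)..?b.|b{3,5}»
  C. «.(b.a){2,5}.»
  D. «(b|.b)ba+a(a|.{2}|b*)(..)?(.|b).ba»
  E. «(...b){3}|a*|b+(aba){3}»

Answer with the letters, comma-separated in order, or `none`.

E

A → no match — must start with `ab`
B → no match
C → no match
D → no match — must end with `ba`
E → match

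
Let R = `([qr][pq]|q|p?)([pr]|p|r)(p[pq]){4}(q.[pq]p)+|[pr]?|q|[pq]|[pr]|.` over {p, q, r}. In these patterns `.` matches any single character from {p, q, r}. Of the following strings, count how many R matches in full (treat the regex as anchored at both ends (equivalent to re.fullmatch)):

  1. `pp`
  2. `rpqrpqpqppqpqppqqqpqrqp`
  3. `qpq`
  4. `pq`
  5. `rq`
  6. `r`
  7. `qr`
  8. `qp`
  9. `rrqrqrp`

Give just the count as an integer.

1

1. `pp` → no match
2 → no match
3. `qpq` → no match
4. `pq` → no match
5. `rq` → no match
6. `r` → match
7. `qr` → no match
8. `qp` → no match
9. `rrqrqrp` → no match
Total matched: 1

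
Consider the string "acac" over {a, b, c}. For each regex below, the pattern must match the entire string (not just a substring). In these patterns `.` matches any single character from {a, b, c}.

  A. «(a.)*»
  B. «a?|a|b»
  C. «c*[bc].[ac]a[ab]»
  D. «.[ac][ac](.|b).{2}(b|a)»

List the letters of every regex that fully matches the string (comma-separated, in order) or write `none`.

A → match
B → no match
C → no match
D → no match

A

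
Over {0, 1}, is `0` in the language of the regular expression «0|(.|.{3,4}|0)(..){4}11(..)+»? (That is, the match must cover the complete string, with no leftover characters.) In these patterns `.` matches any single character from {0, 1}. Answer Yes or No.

Yes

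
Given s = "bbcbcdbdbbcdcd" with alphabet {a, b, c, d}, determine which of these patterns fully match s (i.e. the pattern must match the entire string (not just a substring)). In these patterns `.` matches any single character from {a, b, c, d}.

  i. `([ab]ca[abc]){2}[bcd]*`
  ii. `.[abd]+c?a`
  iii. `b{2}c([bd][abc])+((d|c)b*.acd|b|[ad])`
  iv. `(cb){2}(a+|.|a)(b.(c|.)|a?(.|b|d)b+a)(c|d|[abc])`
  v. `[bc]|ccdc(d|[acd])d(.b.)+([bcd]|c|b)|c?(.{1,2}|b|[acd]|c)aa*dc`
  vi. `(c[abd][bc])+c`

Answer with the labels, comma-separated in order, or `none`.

i → no match
ii → no match — must end with "a"
iii → match
iv → no match — must start with "cb"
v → no match
vi → no match — must start with "c"

iii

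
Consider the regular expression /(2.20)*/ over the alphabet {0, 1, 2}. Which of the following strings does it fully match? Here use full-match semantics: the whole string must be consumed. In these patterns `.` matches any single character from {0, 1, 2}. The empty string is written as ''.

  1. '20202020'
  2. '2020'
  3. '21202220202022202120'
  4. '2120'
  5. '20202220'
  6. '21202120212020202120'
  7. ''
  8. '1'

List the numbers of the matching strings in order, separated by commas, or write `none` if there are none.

1, 2, 3, 4, 5, 6, 7

1 → match
2 → match
3 → match
4 → match
5 → match
6 → match
7 → match
8 → no match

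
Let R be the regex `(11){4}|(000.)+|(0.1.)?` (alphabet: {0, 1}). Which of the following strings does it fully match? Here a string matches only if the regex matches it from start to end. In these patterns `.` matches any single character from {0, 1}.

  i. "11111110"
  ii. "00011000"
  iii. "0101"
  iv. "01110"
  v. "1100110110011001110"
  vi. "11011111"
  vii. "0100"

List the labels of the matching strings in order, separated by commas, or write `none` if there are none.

none

i → no match
ii → no match
iii → no match
iv → no match
v → no match
vi → no match
vii → no match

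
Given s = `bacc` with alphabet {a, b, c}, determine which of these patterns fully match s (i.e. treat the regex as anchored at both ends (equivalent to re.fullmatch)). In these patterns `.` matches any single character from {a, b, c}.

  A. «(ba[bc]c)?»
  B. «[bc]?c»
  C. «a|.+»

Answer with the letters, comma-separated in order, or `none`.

A, C

A → match
B → no match
C → match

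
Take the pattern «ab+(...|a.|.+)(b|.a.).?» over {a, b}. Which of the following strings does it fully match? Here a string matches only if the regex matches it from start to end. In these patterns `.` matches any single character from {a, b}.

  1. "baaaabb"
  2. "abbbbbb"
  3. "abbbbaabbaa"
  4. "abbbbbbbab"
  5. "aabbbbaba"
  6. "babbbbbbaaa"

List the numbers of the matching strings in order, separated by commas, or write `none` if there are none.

1 → no match — must start with "ab"
2 → match
3 → match
4 → match
5 → no match — must start with "ab"
6 → no match — must start with "ab"

2, 3, 4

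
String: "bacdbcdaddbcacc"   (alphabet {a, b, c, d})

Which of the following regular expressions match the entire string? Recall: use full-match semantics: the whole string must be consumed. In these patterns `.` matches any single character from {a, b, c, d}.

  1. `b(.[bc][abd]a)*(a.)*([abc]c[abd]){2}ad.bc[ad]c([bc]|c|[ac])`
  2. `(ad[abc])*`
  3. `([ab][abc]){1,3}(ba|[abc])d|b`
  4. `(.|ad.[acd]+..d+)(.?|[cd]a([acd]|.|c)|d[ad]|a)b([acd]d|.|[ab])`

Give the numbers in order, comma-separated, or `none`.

1

1 → match
2 → no match
3 → no match
4 → no match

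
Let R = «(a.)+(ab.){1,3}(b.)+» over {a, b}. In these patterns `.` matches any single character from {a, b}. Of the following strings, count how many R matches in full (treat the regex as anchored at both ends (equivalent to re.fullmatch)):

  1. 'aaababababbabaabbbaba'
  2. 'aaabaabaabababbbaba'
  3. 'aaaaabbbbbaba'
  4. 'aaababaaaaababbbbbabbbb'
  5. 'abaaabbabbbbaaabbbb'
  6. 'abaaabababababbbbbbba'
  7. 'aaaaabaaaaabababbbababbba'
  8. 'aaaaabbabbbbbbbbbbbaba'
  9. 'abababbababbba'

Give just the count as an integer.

1 → match
2 → match
3 → match
4 → match
5 → no match
6 → match
7 → match
8 → match
9 → match
Total matched: 8

8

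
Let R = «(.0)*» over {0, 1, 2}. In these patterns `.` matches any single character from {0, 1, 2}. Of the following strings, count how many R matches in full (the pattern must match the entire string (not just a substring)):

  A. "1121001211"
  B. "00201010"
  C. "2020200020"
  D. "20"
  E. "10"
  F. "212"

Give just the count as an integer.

A. "1121001211" → no match
B. "00201010" → match
C. "2020200020" → match
D. "20" → match
E. "10" → match
F. "212" → no match
Total matched: 4

4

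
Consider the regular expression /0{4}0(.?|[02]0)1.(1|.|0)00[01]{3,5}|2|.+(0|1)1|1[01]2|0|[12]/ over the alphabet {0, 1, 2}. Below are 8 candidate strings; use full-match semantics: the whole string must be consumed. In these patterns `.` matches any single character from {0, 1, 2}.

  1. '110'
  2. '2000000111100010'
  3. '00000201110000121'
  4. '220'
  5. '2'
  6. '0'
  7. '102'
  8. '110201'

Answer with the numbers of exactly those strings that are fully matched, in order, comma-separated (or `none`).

5, 6, 7, 8

1 → no match
2 → no match
3 → no match
4 → no match
5 → match
6 → match
7 → match
8 → match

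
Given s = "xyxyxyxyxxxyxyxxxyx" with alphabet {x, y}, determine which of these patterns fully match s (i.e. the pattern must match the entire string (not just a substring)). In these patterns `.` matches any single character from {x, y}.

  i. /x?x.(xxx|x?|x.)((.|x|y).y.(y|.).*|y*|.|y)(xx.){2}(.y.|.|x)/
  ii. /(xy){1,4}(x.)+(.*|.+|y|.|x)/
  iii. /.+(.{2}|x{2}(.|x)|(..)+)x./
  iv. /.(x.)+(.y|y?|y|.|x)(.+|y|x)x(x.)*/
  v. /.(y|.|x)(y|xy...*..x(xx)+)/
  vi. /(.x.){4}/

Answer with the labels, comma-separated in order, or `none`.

ii

i → no match
ii → match
iii → no match
iv → no match
v → no match
vi → no match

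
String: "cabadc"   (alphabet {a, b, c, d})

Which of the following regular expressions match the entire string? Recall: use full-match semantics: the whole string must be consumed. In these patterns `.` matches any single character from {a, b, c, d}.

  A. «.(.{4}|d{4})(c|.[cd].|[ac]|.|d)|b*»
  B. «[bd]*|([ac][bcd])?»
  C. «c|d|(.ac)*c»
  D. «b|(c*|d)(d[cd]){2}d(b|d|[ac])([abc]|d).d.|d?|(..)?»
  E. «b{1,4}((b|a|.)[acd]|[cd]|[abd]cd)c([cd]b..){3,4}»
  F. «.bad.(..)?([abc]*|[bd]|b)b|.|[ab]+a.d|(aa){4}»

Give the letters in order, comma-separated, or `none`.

A → match
B → no match
C → no match
D → no match
E → no match — must start with "b"
F → no match

A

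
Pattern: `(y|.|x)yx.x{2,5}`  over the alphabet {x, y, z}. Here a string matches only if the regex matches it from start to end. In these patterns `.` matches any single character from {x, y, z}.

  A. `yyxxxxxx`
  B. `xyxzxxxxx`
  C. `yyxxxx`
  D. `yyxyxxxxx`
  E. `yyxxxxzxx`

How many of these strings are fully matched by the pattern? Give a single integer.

A. `yyxxxxxx` → match
B. `xyxzxxxxx` → match
C. `yyxxxx` → match
D. `yyxyxxxxx` → match
E. `yyxxxxzxx` → no match
Total matched: 4

4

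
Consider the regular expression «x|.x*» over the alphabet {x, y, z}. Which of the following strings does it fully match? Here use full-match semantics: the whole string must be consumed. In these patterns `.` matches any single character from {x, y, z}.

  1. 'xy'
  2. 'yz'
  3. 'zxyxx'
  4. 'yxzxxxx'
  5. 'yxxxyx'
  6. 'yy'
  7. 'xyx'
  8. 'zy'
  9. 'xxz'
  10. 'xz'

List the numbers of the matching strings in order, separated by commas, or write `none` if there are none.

none

1 → no match
2 → no match
3 → no match
4 → no match
5 → no match
6 → no match
7 → no match
8 → no match
9 → no match
10 → no match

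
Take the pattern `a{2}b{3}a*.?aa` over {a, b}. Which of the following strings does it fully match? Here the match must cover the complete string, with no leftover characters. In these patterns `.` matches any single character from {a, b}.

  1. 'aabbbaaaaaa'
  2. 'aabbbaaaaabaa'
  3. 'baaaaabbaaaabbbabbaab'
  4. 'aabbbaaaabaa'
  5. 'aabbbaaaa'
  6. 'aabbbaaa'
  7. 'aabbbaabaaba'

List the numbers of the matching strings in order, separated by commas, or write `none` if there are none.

1. 'aabbbaaaaaa' → match
2 → match
3 → no match — must start with 'a'
4. 'aabbbaaaabaa' → match
5. 'aabbbaaaa' → match
6. 'aabbbaaa' → match
7. 'aabbbaabaaba' → no match — must end with 'aa'

1, 2, 4, 5, 6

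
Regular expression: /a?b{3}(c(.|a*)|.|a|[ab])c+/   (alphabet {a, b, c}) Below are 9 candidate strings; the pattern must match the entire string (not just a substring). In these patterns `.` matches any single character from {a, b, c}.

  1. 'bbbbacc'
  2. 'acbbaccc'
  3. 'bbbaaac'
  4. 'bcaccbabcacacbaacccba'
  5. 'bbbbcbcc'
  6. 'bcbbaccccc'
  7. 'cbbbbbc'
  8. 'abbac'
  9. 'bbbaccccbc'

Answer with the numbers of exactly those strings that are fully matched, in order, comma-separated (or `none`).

1 → no match
2 → no match
3 → no match
4 → no match — must end with 'c'
5 → no match
6 → no match
7 → no match
8 → no match
9 → no match

none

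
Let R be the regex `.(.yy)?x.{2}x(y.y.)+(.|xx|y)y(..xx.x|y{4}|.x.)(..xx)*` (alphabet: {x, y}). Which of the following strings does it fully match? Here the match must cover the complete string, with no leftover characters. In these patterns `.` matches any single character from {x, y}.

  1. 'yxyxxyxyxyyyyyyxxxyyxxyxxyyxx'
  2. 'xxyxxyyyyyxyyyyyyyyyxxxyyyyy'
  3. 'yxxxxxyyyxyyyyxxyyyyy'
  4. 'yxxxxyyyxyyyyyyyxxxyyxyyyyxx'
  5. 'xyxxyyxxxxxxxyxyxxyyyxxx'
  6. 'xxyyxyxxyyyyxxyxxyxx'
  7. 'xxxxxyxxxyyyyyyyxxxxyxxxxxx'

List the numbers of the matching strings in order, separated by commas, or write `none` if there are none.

1 → no match
2 → match
3 → no match
4 → no match
5 → no match
6 → no match
7 → no match

2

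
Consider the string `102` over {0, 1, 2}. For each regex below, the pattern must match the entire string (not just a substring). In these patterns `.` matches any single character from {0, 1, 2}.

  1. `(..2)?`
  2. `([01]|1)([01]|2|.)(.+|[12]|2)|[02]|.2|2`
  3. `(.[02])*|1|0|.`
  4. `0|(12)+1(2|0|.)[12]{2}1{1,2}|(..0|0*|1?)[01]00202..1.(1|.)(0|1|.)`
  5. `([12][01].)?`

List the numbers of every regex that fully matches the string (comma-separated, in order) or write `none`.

1 → match
2 → match
3 → no match
4 → no match
5 → match

1, 2, 5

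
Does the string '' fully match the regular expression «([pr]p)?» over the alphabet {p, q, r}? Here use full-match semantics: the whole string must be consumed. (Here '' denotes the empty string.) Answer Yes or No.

Yes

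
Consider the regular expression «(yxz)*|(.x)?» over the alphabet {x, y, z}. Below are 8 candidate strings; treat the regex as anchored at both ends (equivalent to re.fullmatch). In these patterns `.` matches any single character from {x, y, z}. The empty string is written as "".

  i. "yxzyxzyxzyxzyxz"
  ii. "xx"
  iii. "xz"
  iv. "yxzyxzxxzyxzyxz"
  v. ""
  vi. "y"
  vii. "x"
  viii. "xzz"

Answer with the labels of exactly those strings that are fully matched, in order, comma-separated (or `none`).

i → match
ii → match
iii → no match
iv → no match
v → match
vi → no match
vii → no match
viii → no match

i, ii, v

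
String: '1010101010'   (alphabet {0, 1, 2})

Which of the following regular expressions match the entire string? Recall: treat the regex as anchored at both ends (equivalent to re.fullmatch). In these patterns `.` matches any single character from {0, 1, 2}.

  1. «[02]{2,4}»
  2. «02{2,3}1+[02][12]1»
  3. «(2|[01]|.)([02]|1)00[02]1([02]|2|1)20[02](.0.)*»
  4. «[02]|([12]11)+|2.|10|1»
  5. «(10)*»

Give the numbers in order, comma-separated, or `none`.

5

1 → no match
2 → no match — must start with '02'
3 → no match
4 → no match
5 → match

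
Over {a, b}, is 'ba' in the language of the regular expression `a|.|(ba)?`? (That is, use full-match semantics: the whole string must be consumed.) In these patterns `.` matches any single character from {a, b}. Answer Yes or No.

Yes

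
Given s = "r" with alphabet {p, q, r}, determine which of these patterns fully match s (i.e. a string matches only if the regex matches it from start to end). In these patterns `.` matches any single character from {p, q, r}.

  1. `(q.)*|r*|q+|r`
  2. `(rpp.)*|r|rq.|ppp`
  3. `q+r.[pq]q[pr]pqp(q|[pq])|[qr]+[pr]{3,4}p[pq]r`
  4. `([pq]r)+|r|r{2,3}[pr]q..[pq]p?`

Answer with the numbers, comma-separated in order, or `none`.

1 → match
2 → match
3 → no match
4 → match

1, 2, 4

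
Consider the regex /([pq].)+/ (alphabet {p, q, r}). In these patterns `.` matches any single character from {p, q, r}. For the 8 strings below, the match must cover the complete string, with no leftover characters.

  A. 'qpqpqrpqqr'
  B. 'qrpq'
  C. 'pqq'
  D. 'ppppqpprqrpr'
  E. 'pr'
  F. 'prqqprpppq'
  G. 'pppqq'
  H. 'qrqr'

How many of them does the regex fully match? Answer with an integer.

6

A → match
B → match
C → no match
D → match
E → match
F → match
G → no match
H → match
Total matched: 6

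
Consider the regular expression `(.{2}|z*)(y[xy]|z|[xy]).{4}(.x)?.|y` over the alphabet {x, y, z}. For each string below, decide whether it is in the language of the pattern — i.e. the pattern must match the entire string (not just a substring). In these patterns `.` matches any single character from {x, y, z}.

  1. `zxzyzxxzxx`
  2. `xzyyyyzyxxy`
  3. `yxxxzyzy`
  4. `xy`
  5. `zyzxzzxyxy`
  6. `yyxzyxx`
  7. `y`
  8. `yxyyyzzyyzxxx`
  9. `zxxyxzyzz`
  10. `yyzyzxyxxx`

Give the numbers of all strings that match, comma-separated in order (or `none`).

1 → match
2 → match
3 → match
4 → no match
5 → match
6 → match
7 → match
8 → no match
9 → no match
10 → match

1, 2, 3, 5, 6, 7, 10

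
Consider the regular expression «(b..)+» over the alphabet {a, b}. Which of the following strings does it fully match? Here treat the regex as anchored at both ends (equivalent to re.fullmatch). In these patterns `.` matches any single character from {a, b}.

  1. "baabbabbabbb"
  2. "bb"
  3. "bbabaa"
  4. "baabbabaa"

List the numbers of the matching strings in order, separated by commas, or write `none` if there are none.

1. "baabbabbabbb" → match
2. "bb" → no match
3. "bbabaa" → match
4. "baabbabaa" → match

1, 3, 4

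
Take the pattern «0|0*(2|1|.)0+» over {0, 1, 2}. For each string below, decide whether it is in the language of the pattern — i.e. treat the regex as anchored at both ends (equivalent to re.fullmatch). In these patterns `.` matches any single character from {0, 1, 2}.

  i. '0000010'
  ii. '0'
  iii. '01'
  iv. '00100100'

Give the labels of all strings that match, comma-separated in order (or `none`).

i, ii

i → match
ii → match
iii → no match — must end with '0'
iv → no match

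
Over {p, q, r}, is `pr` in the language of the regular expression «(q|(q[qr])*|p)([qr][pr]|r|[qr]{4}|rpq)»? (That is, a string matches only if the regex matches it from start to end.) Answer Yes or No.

Yes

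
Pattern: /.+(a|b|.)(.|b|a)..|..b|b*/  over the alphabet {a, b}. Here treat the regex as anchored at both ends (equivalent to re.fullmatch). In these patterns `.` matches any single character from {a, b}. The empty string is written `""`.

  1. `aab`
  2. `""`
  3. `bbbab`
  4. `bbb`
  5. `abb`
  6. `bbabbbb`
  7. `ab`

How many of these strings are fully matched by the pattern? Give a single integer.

1 → match
2 → match
3 → match
4 → match
5 → match
6 → match
7 → no match
Total matched: 6

6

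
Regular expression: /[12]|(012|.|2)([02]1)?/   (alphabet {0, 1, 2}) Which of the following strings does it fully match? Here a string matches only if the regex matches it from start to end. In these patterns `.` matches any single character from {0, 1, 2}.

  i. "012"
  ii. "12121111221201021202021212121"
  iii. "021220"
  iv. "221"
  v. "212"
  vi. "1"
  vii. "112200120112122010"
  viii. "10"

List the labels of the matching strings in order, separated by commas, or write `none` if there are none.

i → match
ii → no match
iii → no match
iv → match
v → no match
vi → match
vii → no match
viii → no match

i, iv, vi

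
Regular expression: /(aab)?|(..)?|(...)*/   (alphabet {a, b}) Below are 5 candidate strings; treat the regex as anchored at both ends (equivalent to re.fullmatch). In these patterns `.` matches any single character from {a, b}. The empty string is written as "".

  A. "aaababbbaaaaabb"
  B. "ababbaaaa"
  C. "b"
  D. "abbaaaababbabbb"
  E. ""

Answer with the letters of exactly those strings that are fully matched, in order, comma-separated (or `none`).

A → match
B → match
C → no match
D → match
E → match

A, B, D, E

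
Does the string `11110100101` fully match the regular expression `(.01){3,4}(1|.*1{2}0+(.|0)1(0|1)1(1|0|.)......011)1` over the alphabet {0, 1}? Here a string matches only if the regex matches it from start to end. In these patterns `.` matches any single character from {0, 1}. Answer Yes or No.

No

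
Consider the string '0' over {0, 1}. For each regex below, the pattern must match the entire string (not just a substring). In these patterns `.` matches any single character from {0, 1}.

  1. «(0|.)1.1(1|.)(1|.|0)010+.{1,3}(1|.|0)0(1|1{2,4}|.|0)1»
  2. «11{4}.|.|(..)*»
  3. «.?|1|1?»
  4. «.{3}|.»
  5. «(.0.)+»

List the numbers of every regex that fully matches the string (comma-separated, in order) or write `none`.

1 → no match — must end with '1'
2 → match
3 → match
4 → match
5 → no match

2, 3, 4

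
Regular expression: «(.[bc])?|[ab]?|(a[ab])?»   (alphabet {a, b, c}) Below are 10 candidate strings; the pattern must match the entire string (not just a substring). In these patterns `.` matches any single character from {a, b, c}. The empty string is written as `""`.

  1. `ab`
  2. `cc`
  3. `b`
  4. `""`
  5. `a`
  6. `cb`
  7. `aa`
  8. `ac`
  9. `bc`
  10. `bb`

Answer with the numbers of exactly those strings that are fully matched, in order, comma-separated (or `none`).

1, 2, 3, 4, 5, 6, 7, 8, 9, 10

1 → match
2 → match
3 → match
4 → match
5 → match
6 → match
7 → match
8 → match
9 → match
10 → match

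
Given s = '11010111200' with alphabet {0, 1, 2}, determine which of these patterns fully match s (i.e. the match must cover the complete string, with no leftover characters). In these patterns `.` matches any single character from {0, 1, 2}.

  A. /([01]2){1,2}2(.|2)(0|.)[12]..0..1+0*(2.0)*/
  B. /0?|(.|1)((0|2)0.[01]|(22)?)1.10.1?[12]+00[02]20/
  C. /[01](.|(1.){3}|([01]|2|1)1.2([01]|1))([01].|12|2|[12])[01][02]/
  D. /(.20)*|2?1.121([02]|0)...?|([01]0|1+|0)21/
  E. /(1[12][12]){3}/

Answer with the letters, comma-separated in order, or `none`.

C

A → no match
B → no match
C → match
D → no match
E → no match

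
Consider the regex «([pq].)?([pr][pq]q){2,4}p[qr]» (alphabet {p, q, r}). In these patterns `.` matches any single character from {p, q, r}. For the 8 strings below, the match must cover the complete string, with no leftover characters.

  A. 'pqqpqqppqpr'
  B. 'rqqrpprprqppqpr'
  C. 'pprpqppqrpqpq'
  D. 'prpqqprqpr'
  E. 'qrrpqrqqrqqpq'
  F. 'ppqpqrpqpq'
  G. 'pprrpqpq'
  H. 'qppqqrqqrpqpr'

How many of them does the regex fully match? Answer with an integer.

4

A → match
B → no match
C → match
D → no match
E → match
F → no match
G → no match
H → match
Total matched: 4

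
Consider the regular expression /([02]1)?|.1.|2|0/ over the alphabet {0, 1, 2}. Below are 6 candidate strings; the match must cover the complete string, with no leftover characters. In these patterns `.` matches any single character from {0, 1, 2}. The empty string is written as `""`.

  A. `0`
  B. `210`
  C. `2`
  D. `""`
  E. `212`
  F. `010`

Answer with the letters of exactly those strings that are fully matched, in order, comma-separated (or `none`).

A → match
B → match
C → match
D → match
E → match
F → match

A, B, C, D, E, F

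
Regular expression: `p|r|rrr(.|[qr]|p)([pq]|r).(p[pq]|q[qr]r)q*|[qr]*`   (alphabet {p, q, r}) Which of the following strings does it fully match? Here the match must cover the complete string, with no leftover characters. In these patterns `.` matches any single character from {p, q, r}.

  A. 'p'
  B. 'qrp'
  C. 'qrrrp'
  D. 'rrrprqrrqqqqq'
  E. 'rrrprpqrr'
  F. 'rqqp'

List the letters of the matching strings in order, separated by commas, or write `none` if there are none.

A, E

A → match
B → no match
C → no match
D → no match
E → match
F → no match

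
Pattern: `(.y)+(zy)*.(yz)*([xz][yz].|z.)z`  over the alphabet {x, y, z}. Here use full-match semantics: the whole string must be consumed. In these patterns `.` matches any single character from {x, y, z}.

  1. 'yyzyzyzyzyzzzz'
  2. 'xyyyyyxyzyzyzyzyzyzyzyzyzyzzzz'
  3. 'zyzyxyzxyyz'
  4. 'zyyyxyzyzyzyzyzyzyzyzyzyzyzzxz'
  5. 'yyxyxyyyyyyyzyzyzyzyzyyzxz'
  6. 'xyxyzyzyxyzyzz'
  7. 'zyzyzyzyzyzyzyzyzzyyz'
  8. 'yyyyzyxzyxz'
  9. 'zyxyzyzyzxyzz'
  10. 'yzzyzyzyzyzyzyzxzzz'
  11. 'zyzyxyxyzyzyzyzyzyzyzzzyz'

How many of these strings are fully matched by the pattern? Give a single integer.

9

1 → match
2 → match
3 → match
4 → match
5 → match
6 → no match
7 → match
8 → match
9 → match
10 → no match
11 → match
Total matched: 9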